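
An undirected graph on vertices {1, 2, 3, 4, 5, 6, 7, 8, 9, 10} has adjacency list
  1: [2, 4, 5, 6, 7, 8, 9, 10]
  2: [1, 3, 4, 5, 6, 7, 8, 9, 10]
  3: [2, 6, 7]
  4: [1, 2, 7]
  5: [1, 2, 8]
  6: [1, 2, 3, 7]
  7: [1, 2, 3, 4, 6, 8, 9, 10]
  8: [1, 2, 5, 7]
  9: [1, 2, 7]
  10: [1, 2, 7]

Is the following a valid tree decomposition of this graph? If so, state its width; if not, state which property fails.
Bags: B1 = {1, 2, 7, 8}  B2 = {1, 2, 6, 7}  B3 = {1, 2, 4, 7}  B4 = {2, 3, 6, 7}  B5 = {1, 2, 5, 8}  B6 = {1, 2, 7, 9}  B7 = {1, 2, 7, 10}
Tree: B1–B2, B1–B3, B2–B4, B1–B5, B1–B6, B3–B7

Vertex coverage: the bags together contain {1, 2, 3, 4, 5, 6, 7, 8, 9, 10}, the full vertex set. Edge coverage: each edge of G has both endpoints in at least one bag. Running intersection: for every vertex, the bags containing it form a connected subtree. All three properties hold, so this is a valid tree decomposition of width max|bag| − 1 = 3, and hence tw(G) ≤ 3.

Yes; width 3.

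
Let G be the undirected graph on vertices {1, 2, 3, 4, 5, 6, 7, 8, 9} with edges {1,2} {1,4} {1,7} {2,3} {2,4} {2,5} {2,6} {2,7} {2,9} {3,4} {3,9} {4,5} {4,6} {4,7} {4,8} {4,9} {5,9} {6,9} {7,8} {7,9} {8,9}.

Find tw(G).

A width-3 tree decomposition is:
Bags: B1 = {2, 4, 7, 9}  B2 = {4, 7, 8, 9}  B3 = {2, 3, 4, 9}  B4 = {2, 4, 6, 9}  B5 = {1, 2, 4, 7}  B6 = {2, 4, 5, 9}
Tree: B1–B2, B1–B3, B3–B4, B1–B5, B4–B6
Each bag holds 4 vertices, so the decomposition has width 3, which upper-bounds the treewidth. For the lower bound, the 4 vertices {4, 7, 8, 9} are pairwise adjacent, and any tree decomposition puts a clique entirely inside one bag — forcing width ≥ 3. Hence tw(G) = 3 exactly.

3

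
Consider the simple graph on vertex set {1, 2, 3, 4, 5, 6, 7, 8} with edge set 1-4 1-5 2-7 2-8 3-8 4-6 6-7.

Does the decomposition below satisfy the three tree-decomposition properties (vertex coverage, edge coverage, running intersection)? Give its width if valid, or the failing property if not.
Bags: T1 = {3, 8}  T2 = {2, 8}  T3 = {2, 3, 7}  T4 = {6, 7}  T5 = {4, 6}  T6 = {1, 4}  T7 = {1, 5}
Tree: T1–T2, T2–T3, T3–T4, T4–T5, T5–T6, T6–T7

No — bags containing vertex 3 are not connected in the tree.

A tree decomposition must satisfy three properties: every vertex lies in some bag; for every edge, both endpoints lie together in some bag; and for every vertex, the bags containing it form a connected subtree. Here bags containing vertex 3 are not connected in the tree, so the decomposition is invalid.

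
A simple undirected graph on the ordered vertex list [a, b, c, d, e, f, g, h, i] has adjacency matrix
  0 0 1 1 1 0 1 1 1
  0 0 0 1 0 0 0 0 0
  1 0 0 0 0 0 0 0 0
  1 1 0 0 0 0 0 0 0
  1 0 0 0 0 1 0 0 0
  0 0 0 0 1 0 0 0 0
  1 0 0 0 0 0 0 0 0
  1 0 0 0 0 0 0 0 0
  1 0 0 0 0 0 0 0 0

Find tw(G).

1

A width-1 tree decomposition is:
Bags: B1 = {a, h}  B2 = {a, d}  B3 = {a, i}  B4 = {a, g}  B5 = {a, e}  B6 = {a, c}  B7 = {e, f}  B8 = {b, d}
Tree: B1–B2, B1–B3, B2–B4, B1–B5, B4–B6, B5–B7, B2–B8
Every bag has size at most 2, so the width is 2 − 1 = 1 and tw(G) ≤ 1. G has an edge, so its treewidth is at least 1. Combining the bounds, tw(G) = 1.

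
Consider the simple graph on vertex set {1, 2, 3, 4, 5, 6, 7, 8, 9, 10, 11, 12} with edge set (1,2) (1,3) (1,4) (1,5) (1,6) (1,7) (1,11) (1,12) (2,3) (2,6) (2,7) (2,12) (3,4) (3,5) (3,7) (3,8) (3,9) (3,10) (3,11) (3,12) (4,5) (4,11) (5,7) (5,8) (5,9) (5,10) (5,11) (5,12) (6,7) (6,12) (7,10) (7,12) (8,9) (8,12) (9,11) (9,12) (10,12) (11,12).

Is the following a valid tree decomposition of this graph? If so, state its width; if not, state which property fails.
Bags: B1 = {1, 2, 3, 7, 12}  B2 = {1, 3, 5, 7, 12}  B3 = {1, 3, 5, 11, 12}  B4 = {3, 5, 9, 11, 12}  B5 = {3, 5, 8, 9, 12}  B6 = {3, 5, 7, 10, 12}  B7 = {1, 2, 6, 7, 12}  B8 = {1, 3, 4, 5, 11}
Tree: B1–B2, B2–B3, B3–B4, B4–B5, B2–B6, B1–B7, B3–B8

Checking the three conditions: (i) the bags cover all of {1, 2, 3, 4, 5, 6, 7, 8, 9, 10, 11, 12}; (ii) for each edge, some bag contains both endpoints; (iii) the bags containing any fixed vertex form a subtree. All hold, so the decomposition is valid with width 5 − 1 = 4.

Yes; width 4.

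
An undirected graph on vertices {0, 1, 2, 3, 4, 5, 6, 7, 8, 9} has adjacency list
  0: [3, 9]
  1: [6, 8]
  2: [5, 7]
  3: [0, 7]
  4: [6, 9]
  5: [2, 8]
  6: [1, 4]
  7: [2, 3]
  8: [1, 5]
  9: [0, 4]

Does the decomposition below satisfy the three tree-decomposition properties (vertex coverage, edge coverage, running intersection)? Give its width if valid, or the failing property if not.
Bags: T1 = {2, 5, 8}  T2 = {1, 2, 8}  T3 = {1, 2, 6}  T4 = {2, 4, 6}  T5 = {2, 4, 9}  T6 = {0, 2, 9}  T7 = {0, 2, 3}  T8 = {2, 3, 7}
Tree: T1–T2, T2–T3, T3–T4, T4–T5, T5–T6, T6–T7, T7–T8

Yes; width 2.

Checking the three conditions: (i) the bags cover all of {0, 1, 2, 3, 4, 5, 6, 7, 8, 9}; (ii) for each edge, some bag contains both endpoints; (iii) the bags containing any fixed vertex form a subtree. All hold, so the decomposition is valid with width 3 − 1 = 2.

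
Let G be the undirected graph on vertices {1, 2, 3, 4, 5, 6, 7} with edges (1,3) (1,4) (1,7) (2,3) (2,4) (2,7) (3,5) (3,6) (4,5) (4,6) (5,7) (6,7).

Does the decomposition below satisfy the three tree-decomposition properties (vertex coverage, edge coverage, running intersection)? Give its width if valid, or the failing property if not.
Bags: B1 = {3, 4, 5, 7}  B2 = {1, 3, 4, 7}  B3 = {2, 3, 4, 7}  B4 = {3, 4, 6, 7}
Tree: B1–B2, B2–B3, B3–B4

Yes; width 3.

Every vertex of G appears in some bag (union = {1, 2, 3, 4, 5, 6, 7}); every edge is covered by a bag; and for each vertex v the set of bags containing v is connected in the bag tree. The decomposition is therefore valid. The largest bag has 4 vertices, so the width is 3.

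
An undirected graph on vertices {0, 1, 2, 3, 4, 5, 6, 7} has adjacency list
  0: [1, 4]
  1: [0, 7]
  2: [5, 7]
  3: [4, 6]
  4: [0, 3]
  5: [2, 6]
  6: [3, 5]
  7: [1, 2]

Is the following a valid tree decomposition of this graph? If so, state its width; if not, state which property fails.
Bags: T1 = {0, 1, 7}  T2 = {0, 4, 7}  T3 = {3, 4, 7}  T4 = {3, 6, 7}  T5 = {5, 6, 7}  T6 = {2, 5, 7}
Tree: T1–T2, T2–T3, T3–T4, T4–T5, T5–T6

Every vertex of G appears in some bag (union = {0, 1, 2, 3, 4, 5, 6, 7}); every edge is covered by a bag; and for each vertex v the set of bags containing v is connected in the bag tree. The decomposition is therefore valid. The largest bag has 3 vertices, so the width is 2.

Yes; width 2.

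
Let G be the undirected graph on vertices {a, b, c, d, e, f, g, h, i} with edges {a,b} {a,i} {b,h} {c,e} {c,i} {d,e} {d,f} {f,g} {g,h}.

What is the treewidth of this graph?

2

A width-2 tree decomposition is:
Bags: B1 = {a, b, h}  B2 = {a, h, i}  B3 = {c, h, i}  B4 = {c, e, h}  B5 = {d, e, h}  B6 = {d, f, h}  B7 = {f, g, h}
Tree: B1–B2, B2–B3, B3–B4, B4–B5, B5–B6, B6–B7
Every bag has size at most 3, so the width is 3 − 1 = 2 and tw(G) ≤ 2. The edges h–b–a–i–c–e–d–f–g–h form a cycle, so G is not a tree and its treewidth is at least 2. Hence tw(G) = 2 exactly.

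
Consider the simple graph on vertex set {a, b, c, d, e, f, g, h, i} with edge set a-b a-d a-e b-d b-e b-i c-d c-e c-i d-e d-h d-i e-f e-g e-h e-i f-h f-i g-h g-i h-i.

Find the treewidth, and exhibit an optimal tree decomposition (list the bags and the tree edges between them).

Treewidth 3.
Bags: B1 = {e, f, h, i}  B2 = {d, e, h, i}  B3 = {c, d, e, i}  B4 = {b, d, e, i}  B5 = {e, g, h, i}  B6 = {a, b, d, e}
Tree: B1–B2, B2–B3, B2–B4, B1–B5, B4–B6

The largest bag has 4 vertices, giving width 3; this decomposition certifies tw(G) ≤ 3. For the lower bound, the 4 vertices {a, b, d, e} are pairwise adjacent, and any tree decomposition puts a clique entirely inside one bag — forcing width ≥ 3. Hence tw(G) = 3 exactly.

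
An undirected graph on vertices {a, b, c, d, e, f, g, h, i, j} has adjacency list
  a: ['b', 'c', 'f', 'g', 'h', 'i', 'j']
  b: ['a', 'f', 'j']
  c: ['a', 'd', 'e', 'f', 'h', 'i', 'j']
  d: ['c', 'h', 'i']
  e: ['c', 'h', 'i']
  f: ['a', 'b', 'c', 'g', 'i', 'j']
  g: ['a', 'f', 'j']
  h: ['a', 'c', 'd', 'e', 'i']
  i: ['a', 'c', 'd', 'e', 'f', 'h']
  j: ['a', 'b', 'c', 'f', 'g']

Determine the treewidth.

A width-3 tree decomposition is:
Bags: B1 = {a, c, f, j}  B2 = {a, c, f, i}  B3 = {a, b, f, j}  B4 = {a, c, h, i}  B5 = {c, e, h, i}  B6 = {c, d, h, i}  B7 = {a, f, g, j}
Tree: B1–B2, B1–B3, B2–B4, B4–B5, B4–B6, B1–B7
Each bag holds 4 vertices, so the decomposition has width 3, which upper-bounds the treewidth. Conversely, {a, f, g, j} is a clique of size 4, and the vertices of any clique must share a bag in every tree decomposition; so some bag has ≥ 4 vertices and tw(G) ≥ 3. Combining the bounds, tw(G) = 3.

3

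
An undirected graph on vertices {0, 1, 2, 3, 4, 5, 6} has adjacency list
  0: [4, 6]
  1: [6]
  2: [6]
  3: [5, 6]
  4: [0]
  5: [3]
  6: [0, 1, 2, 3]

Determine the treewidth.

1

A width-1 tree decomposition is:
Bags: B1 = {1, 6}  B2 = {3, 6}  B3 = {2, 6}  B4 = {3, 5}  B5 = {0, 6}  B6 = {0, 4}
Tree: B1–B2, B1–B3, B2–B4, B3–B5, B5–B6
The largest bag has 2 vertices, giving width 1; this decomposition certifies tw(G) ≤ 1. Any graph with an edge has treewidth ≥ 1, and G has the edge 6–1. Hence tw(G) = 1 exactly.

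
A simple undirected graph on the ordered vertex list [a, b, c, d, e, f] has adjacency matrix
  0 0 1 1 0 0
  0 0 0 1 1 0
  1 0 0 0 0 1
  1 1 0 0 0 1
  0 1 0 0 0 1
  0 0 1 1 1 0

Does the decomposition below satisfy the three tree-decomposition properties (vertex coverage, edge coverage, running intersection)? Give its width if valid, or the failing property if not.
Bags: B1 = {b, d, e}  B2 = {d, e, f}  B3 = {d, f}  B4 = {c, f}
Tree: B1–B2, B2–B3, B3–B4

No — vertex a appears in no bag.

A tree decomposition must satisfy three properties: every vertex lies in some bag; for every edge, both endpoints lie together in some bag; and for every vertex, the bags containing it form a connected subtree. Here vertex a appears in no bag, so the decomposition is invalid.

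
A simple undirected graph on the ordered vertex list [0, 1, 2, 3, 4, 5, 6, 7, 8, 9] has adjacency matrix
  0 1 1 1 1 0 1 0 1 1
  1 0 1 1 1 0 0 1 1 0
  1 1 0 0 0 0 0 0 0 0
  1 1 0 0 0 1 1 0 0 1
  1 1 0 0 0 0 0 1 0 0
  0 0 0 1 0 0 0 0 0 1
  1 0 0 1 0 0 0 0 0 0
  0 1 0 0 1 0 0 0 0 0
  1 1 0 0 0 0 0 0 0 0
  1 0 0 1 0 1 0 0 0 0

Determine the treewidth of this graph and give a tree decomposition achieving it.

Treewidth 2.
One optimal decomposition is:
Bags: B1 = {0, 3, 9}  B2 = {0, 1, 3}  B3 = {3, 5, 9}  B4 = {0, 1, 8}  B5 = {0, 1, 2}  B6 = {0, 1, 4}  B7 = {0, 3, 6}  B8 = {1, 4, 7}
Tree: B1–B2, B1–B3, B2–B4, B2–B5, B4–B6, B1–B7, B6–B8

Every bag has size at most 3, so the width is 3 − 1 = 2 and tw(G) ≤ 2. For the lower bound, the 3 vertices {0, 1, 8} are pairwise adjacent, and any tree decomposition puts a clique entirely inside one bag — forcing width ≥ 2. Hence tw(G) = 2 exactly.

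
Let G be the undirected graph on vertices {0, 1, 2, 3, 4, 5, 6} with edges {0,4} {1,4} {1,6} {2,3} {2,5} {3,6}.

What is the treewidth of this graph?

1

A width-1 tree decomposition is:
Bags: B1 = {0, 4}  B2 = {1, 4}  B3 = {1, 6}  B4 = {3, 6}  B5 = {2, 3}  B6 = {2, 5}
Tree: B1–B2, B2–B3, B3–B4, B4–B5, B5–B6
Each bag holds 2 vertices, so the decomposition has width 1, which upper-bounds the treewidth. Any graph with an edge has treewidth ≥ 1, and G has the edge 0–4. Hence tw(G) = 1 exactly.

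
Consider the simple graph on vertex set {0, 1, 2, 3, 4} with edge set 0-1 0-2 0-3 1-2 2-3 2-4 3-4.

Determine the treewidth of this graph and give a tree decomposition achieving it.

Treewidth 2.
One optimal decomposition is:
Bags: B1 = {0, 2, 3}  B2 = {2, 3, 4}  B3 = {0, 1, 2}
Tree: B1–B2, B1–B3

Each bag holds 3 vertices, so the decomposition has width 2, which upper-bounds the treewidth. On the other hand G contains the 3-clique {0, 1, 2}. A clique must lie in a single bag of any decomposition, so no decomposition can have width below 2. Hence tw(G) = 2 exactly.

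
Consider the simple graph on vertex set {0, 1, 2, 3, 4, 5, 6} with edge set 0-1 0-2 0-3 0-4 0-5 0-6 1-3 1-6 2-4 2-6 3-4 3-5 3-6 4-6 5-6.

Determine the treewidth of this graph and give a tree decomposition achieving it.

Treewidth 3.
One such decomposition:
Bags: B1 = {0, 1, 3, 6}  B2 = {0, 3, 4, 6}  B3 = {0, 3, 5, 6}  B4 = {0, 2, 4, 6}
Tree: B1–B2, B1–B3, B2–B4

Each bag holds 4 vertices, so the decomposition has width 3, which upper-bounds the treewidth. For the lower bound, the 4 vertices {0, 2, 4, 6} are pairwise adjacent, and any tree decomposition puts a clique entirely inside one bag — forcing width ≥ 3. Combining the bounds, tw(G) = 3.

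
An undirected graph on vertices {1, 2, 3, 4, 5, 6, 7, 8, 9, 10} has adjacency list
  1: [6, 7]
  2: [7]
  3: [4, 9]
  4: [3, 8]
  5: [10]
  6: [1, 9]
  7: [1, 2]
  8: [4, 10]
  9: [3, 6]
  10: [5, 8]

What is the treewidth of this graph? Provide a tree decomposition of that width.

The largest bag has 2 vertices, giving width 1; this decomposition certifies tw(G) ≤ 1. Since G has at least one edge (e.g. 2–7), it is not an edgeless graph, so tw(G) ≥ 1. The upper and lower bounds meet at 1, so that is the treewidth.

Treewidth 1.
One such decomposition:
Bags: B1 = {2, 7}  B2 = {1, 7}  B3 = {1, 6}  B4 = {6, 9}  B5 = {3, 9}  B6 = {3, 4}  B7 = {4, 8}  B8 = {8, 10}  B9 = {5, 10}
Tree: B1–B2, B2–B3, B3–B4, B4–B5, B5–B6, B6–B7, B7–B8, B8–B9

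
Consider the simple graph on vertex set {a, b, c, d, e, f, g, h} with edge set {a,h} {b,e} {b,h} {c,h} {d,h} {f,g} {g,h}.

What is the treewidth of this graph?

A width-1 tree decomposition is:
Bags: B1 = {a, h}  B2 = {g, h}  B3 = {c, h}  B4 = {d, h}  B5 = {f, g}  B6 = {b, h}  B7 = {b, e}
Tree: B1–B2, B2–B3, B2–B4, B2–B5, B3–B6, B6–B7
Every bag has size at most 2, so the width is 2 − 1 = 1 and tw(G) ≤ 1. Since G has at least one edge (e.g. h–a), it is not an edgeless graph, so tw(G) ≥ 1. The upper and lower bounds meet at 1, so that is the treewidth.

1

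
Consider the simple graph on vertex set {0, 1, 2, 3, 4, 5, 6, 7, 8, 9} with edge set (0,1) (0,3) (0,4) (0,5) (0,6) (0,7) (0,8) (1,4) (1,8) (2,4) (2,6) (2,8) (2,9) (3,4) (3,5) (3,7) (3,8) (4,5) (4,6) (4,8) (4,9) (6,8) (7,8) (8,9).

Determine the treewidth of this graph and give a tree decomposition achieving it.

Every bag has size at most 4, so the width is 4 − 1 = 3 and tw(G) ≤ 3. For the lower bound, the 4 vertices {0, 1, 4, 8} are pairwise adjacent, and any tree decomposition puts a clique entirely inside one bag — forcing width ≥ 3. Hence tw(G) = 3 exactly.

Treewidth 3.
One optimal decomposition is:
Bags: B1 = {0, 1, 4, 8}  B2 = {0, 4, 6, 8}  B3 = {2, 4, 6, 8}  B4 = {0, 3, 4, 8}  B5 = {0, 3, 7, 8}  B6 = {2, 4, 8, 9}  B7 = {0, 3, 4, 5}
Tree: B1–B2, B2–B3, B2–B4, B4–B5, B3–B6, B4–B7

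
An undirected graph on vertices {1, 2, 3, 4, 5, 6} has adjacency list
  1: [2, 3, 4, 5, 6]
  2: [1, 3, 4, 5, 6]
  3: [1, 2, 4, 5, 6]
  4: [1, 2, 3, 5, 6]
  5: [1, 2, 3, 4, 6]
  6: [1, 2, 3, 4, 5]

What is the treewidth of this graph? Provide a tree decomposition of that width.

Treewidth 5.
One optimal decomposition is:
Bags: B1 = {1, 2, 3, 4, 5, 6}
Tree: (single bag)

With just one bag of size 6, the width is 6 − 1 = 5, so tw(G) ≤ 5. On the other hand G contains the 6-clique {1, 2, 3, 4, 5, 6}. A clique must lie in a single bag of any decomposition, so no decomposition can have width below 5. Hence tw(G) = 5 exactly.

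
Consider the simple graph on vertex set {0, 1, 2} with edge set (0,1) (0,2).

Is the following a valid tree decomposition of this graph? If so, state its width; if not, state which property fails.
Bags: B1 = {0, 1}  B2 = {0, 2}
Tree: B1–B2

Vertex coverage: the bags together contain {0, 1, 2}, the full vertex set. Edge coverage: each edge of G has both endpoints in at least one bag. Running intersection: for every vertex, the bags containing it form a connected subtree. All three properties hold, so this is a valid tree decomposition of width max|bag| − 1 = 1, and hence tw(G) ≤ 1.

Yes; width 1.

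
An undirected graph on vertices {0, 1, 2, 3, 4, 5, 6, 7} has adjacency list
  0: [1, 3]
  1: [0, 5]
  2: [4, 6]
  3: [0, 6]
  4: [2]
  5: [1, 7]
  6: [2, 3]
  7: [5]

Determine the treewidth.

1

A width-1 tree decomposition is:
Bags: B1 = {2, 4}  B2 = {2, 6}  B3 = {3, 6}  B4 = {0, 3}  B5 = {0, 1}  B6 = {1, 5}  B7 = {5, 7}
Tree: B1–B2, B2–B3, B3–B4, B4–B5, B5–B6, B6–B7
The largest bag has 2 vertices, giving width 1; this decomposition certifies tw(G) ≤ 1. Since G has at least one edge (e.g. 4–2), it is not an edgeless graph, so tw(G) ≥ 1. The upper and lower bounds meet at 1, so that is the treewidth.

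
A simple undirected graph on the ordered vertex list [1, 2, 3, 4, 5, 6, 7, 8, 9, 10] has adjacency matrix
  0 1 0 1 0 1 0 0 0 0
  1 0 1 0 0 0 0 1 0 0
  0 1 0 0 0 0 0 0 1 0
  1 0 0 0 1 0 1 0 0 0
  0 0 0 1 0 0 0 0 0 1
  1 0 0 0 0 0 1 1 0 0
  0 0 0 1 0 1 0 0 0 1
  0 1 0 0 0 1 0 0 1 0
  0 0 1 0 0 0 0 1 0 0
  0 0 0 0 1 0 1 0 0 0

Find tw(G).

2

A width-2 tree decomposition is:
Bags: B1 = {2, 3, 9}  B2 = {2, 8, 9}  B3 = {1, 2, 8}  B4 = {1, 6, 8}  B5 = {1, 4, 6}  B6 = {4, 6, 7}  B7 = {4, 5, 7}  B8 = {5, 7, 10}
Tree: B1–B2, B2–B3, B3–B4, B4–B5, B5–B6, B6–B7, B7–B8
Each bag holds 3 vertices, so the decomposition has width 2, which upper-bounds the treewidth. The edges 3–9–8–2–3 form a cycle, so G is not a tree and its treewidth is at least 2. Combining the bounds, tw(G) = 2.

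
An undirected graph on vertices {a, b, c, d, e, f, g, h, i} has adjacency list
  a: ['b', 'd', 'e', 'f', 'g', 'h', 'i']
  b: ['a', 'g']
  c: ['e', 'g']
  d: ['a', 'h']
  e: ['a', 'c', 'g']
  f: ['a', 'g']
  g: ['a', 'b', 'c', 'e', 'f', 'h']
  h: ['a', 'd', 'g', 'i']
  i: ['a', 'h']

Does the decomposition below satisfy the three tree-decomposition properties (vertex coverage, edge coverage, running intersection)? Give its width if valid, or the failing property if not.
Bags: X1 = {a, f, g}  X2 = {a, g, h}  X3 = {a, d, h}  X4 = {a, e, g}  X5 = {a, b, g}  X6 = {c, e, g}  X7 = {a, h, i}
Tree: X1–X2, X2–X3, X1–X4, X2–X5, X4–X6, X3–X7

Yes; width 2.

Checking the three conditions: (i) the bags cover all of {a, b, c, d, e, f, g, h, i}; (ii) for each edge, some bag contains both endpoints; (iii) the bags containing any fixed vertex form a subtree. All hold, so the decomposition is valid with width 3 − 1 = 2.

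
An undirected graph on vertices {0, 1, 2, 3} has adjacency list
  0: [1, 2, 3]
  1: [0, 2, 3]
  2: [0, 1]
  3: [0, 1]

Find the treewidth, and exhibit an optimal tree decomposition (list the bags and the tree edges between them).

Treewidth 2.
One such decomposition:
Bags: B1 = {0, 1, 3}  B2 = {0, 1, 2}
Tree: B1–B2

The largest bag has 3 vertices, giving width 2; this decomposition certifies tw(G) ≤ 2. For the lower bound, the 3 vertices {0, 1, 2} are pairwise adjacent, and any tree decomposition puts a clique entirely inside one bag — forcing width ≥ 2. Hence tw(G) = 2 exactly.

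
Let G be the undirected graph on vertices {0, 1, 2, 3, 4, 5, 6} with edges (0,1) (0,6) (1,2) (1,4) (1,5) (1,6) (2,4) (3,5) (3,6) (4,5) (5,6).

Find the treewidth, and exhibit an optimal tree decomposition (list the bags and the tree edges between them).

The largest bag has 3 vertices, giving width 2; this decomposition certifies tw(G) ≤ 2. For the lower bound, the 3 vertices {0, 1, 6} are pairwise adjacent, and any tree decomposition puts a clique entirely inside one bag — forcing width ≥ 2. Therefore the treewidth is 2.

Treewidth 2.
One optimal decomposition is:
Bags: B1 = {3, 5, 6}  B2 = {1, 5, 6}  B3 = {0, 1, 6}  B4 = {1, 4, 5}  B5 = {1, 2, 4}
Tree: B1–B2, B2–B3, B2–B4, B4–B5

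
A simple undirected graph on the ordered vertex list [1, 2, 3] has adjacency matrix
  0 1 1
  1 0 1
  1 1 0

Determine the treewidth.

A width-2 tree decomposition is:
Bags: B1 = {1, 2, 3}
Tree: (single bag)
A single bag containing all 3 vertices is trivially a valid decomposition of width 2. For the lower bound, the 3 vertices {1, 2, 3} are pairwise adjacent, and any tree decomposition puts a clique entirely inside one bag — forcing width ≥ 2. Combining the bounds, tw(G) = 2.

2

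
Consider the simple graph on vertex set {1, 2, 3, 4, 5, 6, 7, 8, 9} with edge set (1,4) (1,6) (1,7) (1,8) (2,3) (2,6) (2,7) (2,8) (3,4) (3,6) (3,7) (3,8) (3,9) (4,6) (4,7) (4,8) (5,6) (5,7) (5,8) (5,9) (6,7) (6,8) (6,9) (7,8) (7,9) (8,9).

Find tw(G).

4

A width-4 tree decomposition is:
Bags: B1 = {5, 6, 7, 8, 9}  B2 = {3, 6, 7, 8, 9}  B3 = {2, 3, 6, 7, 8}  B4 = {3, 4, 6, 7, 8}  B5 = {1, 4, 6, 7, 8}
Tree: B1–B2, B2–B3, B3–B4, B4–B5
Every bag has size at most 5, so the width is 5 − 1 = 4 and tw(G) ≤ 4. Conversely, {1, 4, 6, 7, 8} is a clique of size 5, and the vertices of any clique must share a bag in every tree decomposition; so some bag has ≥ 5 vertices and tw(G) ≥ 4. The upper and lower bounds meet at 4, so that is the treewidth.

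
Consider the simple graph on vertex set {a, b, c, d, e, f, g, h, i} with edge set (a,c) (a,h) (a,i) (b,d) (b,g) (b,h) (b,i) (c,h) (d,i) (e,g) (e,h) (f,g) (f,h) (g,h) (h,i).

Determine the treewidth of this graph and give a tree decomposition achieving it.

Each bag holds 3 vertices, so the decomposition has width 2, which upper-bounds the treewidth. Conversely, {b, d, i} is a clique of size 3, and the vertices of any clique must share a bag in every tree decomposition; so some bag has ≥ 3 vertices and tw(G) ≥ 2. Hence tw(G) = 2 exactly.

Treewidth 2.
Bags: B1 = {a, h, i}  B2 = {b, h, i}  B3 = {b, g, h}  B4 = {e, g, h}  B5 = {f, g, h}  B6 = {b, d, i}  B7 = {a, c, h}
Tree: B1–B2, B2–B3, B3–B4, B3–B5, B2–B6, B1–B7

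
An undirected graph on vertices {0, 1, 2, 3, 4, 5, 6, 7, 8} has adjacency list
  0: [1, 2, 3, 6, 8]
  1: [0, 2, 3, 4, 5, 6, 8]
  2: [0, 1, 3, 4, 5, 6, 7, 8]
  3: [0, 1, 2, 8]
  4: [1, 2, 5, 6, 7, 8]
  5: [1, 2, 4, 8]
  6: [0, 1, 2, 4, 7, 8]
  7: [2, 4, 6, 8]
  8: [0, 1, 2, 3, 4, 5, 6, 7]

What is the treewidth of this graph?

4

A width-4 tree decomposition is:
Bags: B1 = {1, 2, 4, 6, 8}  B2 = {0, 1, 2, 6, 8}  B3 = {0, 1, 2, 3, 8}  B4 = {2, 4, 6, 7, 8}  B5 = {1, 2, 4, 5, 8}
Tree: B1–B2, B2–B3, B1–B4, B1–B5
The largest bag has 5 vertices, giving width 4; this decomposition certifies tw(G) ≤ 4. Conversely, {0, 1, 2, 3, 8} is a clique of size 5, and the vertices of any clique must share a bag in every tree decomposition; so some bag has ≥ 5 vertices and tw(G) ≥ 4. Hence tw(G) = 4 exactly.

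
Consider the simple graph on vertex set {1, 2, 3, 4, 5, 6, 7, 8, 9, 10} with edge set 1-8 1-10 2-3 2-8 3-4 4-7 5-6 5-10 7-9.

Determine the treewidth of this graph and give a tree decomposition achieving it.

The largest bag has 2 vertices, giving width 1; this decomposition certifies tw(G) ≤ 1. G has an edge, so its treewidth is at least 1. Combining the bounds, tw(G) = 1.

Treewidth 1.
Bags: B1 = {7, 9}  B2 = {4, 7}  B3 = {3, 4}  B4 = {2, 3}  B5 = {2, 8}  B6 = {1, 8}  B7 = {1, 10}  B8 = {5, 10}  B9 = {5, 6}
Tree: B1–B2, B2–B3, B3–B4, B4–B5, B5–B6, B6–B7, B7–B8, B8–B9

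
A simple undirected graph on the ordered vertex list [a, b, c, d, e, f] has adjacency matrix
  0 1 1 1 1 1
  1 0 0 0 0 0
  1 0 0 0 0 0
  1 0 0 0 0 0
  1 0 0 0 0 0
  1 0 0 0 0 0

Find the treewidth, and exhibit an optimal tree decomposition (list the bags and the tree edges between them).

Every bag has size at most 2, so the width is 2 − 1 = 1 and tw(G) ≤ 1. Since G has at least one edge (e.g. d–a), it is not an edgeless graph, so tw(G) ≥ 1. Combining the bounds, tw(G) = 1.

Treewidth 1.
One such decomposition:
Bags: B1 = {a, d}  B2 = {a, b}  B3 = {a, f}  B4 = {a, c}  B5 = {a, e}
Tree: B1–B2, B2–B3, B3–B4, B4–B5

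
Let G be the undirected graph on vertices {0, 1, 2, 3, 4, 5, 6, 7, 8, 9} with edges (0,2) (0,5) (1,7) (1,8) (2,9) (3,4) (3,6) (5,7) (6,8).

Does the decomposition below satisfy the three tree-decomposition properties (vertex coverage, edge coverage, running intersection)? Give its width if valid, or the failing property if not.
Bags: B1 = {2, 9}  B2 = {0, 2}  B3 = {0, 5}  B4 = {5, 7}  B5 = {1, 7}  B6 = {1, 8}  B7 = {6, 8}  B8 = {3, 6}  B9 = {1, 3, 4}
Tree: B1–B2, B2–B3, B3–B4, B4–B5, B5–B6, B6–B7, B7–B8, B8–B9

No — bags containing vertex 1 are not connected in the tree.

A tree decomposition must satisfy three properties: every vertex lies in some bag; for every edge, both endpoints lie together in some bag; and for every vertex, the bags containing it form a connected subtree. Here bags containing vertex 1 are not connected in the tree, so the decomposition is invalid.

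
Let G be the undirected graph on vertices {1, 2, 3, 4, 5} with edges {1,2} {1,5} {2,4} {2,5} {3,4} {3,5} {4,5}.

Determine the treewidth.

A width-2 tree decomposition is:
Bags: B1 = {3, 4, 5}  B2 = {2, 4, 5}  B3 = {1, 2, 5}
Tree: B1–B2, B2–B3
The largest bag has 3 vertices, giving width 2; this decomposition certifies tw(G) ≤ 2. On the other hand G contains the 3-clique {1, 2, 5}. A clique must lie in a single bag of any decomposition, so no decomposition can have width below 2. Combining the bounds, tw(G) = 2.

2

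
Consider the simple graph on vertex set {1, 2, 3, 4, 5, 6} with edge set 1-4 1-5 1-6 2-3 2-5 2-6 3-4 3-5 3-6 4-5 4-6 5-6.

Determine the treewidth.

A width-3 tree decomposition is:
Bags: B1 = {2, 3, 5, 6}  B2 = {3, 4, 5, 6}  B3 = {1, 4, 5, 6}
Tree: B1–B2, B2–B3
The largest bag has 4 vertices, giving width 3; this decomposition certifies tw(G) ≤ 3. Conversely, {1, 4, 5, 6} is a clique of size 4, and the vertices of any clique must share a bag in every tree decomposition; so some bag has ≥ 4 vertices and tw(G) ≥ 3. The upper and lower bounds meet at 3, so that is the treewidth.

3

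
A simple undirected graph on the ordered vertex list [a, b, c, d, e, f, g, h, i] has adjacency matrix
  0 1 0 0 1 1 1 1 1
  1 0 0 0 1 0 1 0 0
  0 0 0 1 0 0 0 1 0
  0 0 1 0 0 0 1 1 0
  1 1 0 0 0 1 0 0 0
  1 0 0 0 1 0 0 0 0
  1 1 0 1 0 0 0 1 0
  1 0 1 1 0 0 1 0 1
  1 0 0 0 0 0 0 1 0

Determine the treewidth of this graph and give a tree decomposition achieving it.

The largest bag has 3 vertices, giving width 2; this decomposition certifies tw(G) ≤ 2. Conversely, {d, g, h} is a clique of size 3, and the vertices of any clique must share a bag in every tree decomposition; so some bag has ≥ 3 vertices and tw(G) ≥ 2. Therefore the treewidth is 2.

Treewidth 2.
One such decomposition:
Bags: B1 = {a, g, h}  B2 = {a, h, i}  B3 = {d, g, h}  B4 = {a, b, g}  B5 = {c, d, h}  B6 = {a, b, e}  B7 = {a, e, f}
Tree: B1–B2, B1–B3, B1–B4, B3–B5, B4–B6, B6–B7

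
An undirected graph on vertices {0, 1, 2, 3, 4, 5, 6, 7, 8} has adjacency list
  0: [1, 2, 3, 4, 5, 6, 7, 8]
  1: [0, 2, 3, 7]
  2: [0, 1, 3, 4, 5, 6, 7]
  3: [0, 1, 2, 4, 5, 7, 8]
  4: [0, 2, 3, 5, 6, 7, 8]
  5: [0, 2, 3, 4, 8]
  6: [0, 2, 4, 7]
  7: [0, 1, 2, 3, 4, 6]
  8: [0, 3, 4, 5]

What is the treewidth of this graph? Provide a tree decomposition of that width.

The largest bag has 5 vertices, giving width 4; this decomposition certifies tw(G) ≤ 4. Conversely, {0, 3, 4, 5, 8} is a clique of size 5, and the vertices of any clique must share a bag in every tree decomposition; so some bag has ≥ 5 vertices and tw(G) ≥ 4. The upper and lower bounds meet at 4, so that is the treewidth.

Treewidth 4.
Bags: B1 = {0, 2, 3, 4, 7}  B2 = {0, 2, 3, 4, 5}  B3 = {0, 1, 2, 3, 7}  B4 = {0, 3, 4, 5, 8}  B5 = {0, 2, 4, 6, 7}
Tree: B1–B2, B1–B3, B2–B4, B1–B5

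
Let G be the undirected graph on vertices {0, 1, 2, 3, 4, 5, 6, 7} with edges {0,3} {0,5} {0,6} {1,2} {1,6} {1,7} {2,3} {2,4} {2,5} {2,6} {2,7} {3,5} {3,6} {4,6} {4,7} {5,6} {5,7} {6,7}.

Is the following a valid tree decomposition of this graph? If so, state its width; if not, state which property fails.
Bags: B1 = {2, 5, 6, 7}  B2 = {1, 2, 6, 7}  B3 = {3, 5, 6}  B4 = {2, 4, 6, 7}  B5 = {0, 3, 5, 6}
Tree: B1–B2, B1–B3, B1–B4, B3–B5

No — edge (2,3) lies in no bag.

A tree decomposition must satisfy three properties: every vertex lies in some bag; for every edge, both endpoints lie together in some bag; and for every vertex, the bags containing it form a connected subtree. Here edge (2,3) lies in no bag, so the decomposition is invalid.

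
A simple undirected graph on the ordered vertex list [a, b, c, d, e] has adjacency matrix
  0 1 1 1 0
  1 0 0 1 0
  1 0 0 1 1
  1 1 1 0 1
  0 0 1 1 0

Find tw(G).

2

A width-2 tree decomposition is:
Bags: B1 = {c, d, e}  B2 = {a, c, d}  B3 = {a, b, d}
Tree: B1–B2, B2–B3
Every bag has size at most 3, so the width is 3 − 1 = 2 and tw(G) ≤ 2. Conversely, {c, d, e} is a clique of size 3, and the vertices of any clique must share a bag in every tree decomposition; so some bag has ≥ 3 vertices and tw(G) ≥ 2. Hence tw(G) = 2 exactly.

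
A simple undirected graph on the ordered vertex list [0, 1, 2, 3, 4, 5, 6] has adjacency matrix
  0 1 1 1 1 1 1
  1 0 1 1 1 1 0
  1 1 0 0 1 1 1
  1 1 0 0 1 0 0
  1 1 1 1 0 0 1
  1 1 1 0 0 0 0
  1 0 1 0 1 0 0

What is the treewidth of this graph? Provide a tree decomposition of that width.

The largest bag has 4 vertices, giving width 3; this decomposition certifies tw(G) ≤ 3. For the lower bound, the 4 vertices {0, 1, 2, 4} are pairwise adjacent, and any tree decomposition puts a clique entirely inside one bag — forcing width ≥ 3. Hence tw(G) = 3 exactly.

Treewidth 3.
One such decomposition:
Bags: B1 = {0, 2, 4, 6}  B2 = {0, 1, 2, 4}  B3 = {0, 1, 3, 4}  B4 = {0, 1, 2, 5}
Tree: B1–B2, B2–B3, B2–B4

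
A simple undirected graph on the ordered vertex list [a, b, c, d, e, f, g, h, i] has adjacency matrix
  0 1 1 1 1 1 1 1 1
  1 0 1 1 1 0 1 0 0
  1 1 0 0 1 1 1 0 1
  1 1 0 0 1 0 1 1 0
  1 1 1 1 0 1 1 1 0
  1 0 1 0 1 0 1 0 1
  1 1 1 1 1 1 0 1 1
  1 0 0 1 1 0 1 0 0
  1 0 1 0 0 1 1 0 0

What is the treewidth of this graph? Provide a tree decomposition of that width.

Treewidth 4.
Bags: B1 = {a, c, e, f, g}  B2 = {a, b, c, e, g}  B3 = {a, c, f, g, i}  B4 = {a, b, d, e, g}  B5 = {a, d, e, g, h}
Tree: B1–B2, B1–B3, B2–B4, B4–B5

Every bag has size at most 5, so the width is 5 − 1 = 4 and tw(G) ≤ 4. Conversely, {a, d, e, g, h} is a clique of size 5, and the vertices of any clique must share a bag in every tree decomposition; so some bag has ≥ 5 vertices and tw(G) ≥ 4. Therefore the treewidth is 4.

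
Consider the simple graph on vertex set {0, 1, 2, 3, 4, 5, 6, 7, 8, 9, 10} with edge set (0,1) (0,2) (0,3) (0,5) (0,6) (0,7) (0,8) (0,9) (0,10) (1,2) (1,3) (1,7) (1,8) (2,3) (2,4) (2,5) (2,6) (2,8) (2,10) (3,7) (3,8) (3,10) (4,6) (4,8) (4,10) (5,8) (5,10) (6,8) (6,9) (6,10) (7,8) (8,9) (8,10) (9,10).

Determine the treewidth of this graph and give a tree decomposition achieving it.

Every bag has size at most 5, so the width is 5 − 1 = 4 and tw(G) ≤ 4. Conversely, {0, 6, 8, 9, 10} is a clique of size 5, and the vertices of any clique must share a bag in every tree decomposition; so some bag has ≥ 5 vertices and tw(G) ≥ 4. Therefore the treewidth is 4.

Treewidth 4.
One such decomposition:
Bags: B1 = {0, 2, 6, 8, 10}  B2 = {0, 6, 8, 9, 10}  B3 = {0, 2, 3, 8, 10}  B4 = {2, 4, 6, 8, 10}  B5 = {0, 1, 2, 3, 8}  B6 = {0, 2, 5, 8, 10}  B7 = {0, 1, 3, 7, 8}
Tree: B1–B2, B1–B3, B1–B4, B3–B5, B3–B6, B5–B7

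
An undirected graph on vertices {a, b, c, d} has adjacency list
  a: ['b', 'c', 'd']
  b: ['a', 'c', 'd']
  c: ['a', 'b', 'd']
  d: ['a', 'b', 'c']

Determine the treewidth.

A width-3 tree decomposition is:
Bags: B1 = {a, b, c, d}
Tree: (single bag)
With just one bag of size 4, the width is 4 − 1 = 3, so tw(G) ≤ 3. On the other hand G contains the 4-clique {a, b, c, d}. A clique must lie in a single bag of any decomposition, so no decomposition can have width below 3. Hence tw(G) = 3 exactly.

3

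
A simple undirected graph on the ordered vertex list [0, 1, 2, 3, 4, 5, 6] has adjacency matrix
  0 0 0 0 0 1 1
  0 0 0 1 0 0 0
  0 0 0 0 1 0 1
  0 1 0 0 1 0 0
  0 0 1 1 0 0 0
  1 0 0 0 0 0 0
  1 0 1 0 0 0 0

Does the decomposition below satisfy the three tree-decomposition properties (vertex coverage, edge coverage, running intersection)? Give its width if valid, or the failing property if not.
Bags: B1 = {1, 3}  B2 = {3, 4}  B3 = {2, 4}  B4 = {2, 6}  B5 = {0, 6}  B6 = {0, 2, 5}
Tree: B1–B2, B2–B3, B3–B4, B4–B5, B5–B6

No — bags containing vertex 2 are not connected in the tree.

A tree decomposition must satisfy three properties: every vertex lies in some bag; for every edge, both endpoints lie together in some bag; and for every vertex, the bags containing it form a connected subtree. Here bags containing vertex 2 are not connected in the tree, so the decomposition is invalid.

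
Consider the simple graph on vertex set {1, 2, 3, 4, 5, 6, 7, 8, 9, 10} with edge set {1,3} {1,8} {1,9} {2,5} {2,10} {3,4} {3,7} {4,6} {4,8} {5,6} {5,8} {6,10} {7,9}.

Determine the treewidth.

2

A width-2 tree decomposition is:
Bags: B1 = {2, 5, 10}  B2 = {5, 6, 10}  B3 = {5, 6, 8}  B4 = {4, 6, 8}  B5 = {1, 4, 8}  B6 = {1, 3, 4}  B7 = {1, 3, 9}  B8 = {3, 7, 9}
Tree: B1–B2, B2–B3, B3–B4, B4–B5, B5–B6, B6–B7, B7–B8
Each bag holds 3 vertices, so the decomposition has width 2, which upper-bounds the treewidth. For the lower bound, G contains the cycle 2–10–6–5–2, so G is not a forest; only forests have treewidth ≤ 1, hence tw(G) ≥ 2. The upper and lower bounds meet at 2, so that is the treewidth.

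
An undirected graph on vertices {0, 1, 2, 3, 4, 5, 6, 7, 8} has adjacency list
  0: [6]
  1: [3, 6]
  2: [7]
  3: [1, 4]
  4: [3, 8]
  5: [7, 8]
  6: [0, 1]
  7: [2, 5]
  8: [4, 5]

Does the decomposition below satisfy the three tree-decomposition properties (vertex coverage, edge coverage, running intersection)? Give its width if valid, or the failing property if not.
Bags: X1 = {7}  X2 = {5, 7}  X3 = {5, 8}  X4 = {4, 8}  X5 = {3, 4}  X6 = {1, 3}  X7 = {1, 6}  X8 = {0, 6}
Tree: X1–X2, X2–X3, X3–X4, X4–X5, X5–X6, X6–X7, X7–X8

A tree decomposition must satisfy three properties: every vertex lies in some bag; for every edge, both endpoints lie together in some bag; and for every vertex, the bags containing it form a connected subtree. Here vertex 2 appears in no bag, so the decomposition is invalid.

No — vertex 2 appears in no bag.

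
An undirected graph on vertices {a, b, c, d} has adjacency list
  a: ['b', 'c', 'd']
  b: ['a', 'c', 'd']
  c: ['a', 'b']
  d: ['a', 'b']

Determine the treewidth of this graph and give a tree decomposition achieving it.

Treewidth 2.
One optimal decomposition is:
Bags: B1 = {a, b, d}  B2 = {a, b, c}
Tree: B1–B2

The largest bag has 3 vertices, giving width 2; this decomposition certifies tw(G) ≤ 2. On the other hand G contains the 3-clique {a, b, d}. A clique must lie in a single bag of any decomposition, so no decomposition can have width below 2. Combining the bounds, tw(G) = 2.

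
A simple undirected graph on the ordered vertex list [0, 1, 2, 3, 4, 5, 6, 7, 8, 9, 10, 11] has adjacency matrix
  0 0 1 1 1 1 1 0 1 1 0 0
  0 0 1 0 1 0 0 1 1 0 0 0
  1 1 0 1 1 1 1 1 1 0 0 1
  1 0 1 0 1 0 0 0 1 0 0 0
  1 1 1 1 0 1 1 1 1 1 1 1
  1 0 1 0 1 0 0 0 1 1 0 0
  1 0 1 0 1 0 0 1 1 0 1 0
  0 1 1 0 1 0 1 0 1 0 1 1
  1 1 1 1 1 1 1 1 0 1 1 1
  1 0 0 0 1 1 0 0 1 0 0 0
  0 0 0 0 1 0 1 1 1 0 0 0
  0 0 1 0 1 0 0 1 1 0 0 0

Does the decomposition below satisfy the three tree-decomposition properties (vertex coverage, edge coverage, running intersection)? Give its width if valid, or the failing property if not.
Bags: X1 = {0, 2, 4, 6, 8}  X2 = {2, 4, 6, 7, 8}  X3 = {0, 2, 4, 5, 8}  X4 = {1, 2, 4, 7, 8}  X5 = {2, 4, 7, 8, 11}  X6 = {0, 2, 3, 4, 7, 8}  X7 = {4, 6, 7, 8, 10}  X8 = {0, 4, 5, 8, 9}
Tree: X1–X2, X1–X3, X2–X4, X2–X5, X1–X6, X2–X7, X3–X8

No — bags containing vertex 7 are not connected in the tree.

A tree decomposition must satisfy three properties: every vertex lies in some bag; for every edge, both endpoints lie together in some bag; and for every vertex, the bags containing it form a connected subtree. Here bags containing vertex 7 are not connected in the tree, so the decomposition is invalid.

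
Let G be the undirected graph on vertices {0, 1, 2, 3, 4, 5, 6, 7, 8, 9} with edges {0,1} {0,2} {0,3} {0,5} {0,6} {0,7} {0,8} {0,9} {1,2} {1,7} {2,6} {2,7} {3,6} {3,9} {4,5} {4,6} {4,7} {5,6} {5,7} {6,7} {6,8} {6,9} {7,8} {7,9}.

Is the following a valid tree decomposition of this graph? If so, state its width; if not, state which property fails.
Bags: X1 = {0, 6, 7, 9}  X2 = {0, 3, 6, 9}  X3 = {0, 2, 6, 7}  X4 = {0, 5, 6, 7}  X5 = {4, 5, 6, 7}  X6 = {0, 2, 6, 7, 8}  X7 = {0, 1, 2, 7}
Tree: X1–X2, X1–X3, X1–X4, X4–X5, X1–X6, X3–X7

No — bags containing vertex 2 are not connected in the tree.

A tree decomposition must satisfy three properties: every vertex lies in some bag; for every edge, both endpoints lie together in some bag; and for every vertex, the bags containing it form a connected subtree. Here bags containing vertex 2 are not connected in the tree, so the decomposition is invalid.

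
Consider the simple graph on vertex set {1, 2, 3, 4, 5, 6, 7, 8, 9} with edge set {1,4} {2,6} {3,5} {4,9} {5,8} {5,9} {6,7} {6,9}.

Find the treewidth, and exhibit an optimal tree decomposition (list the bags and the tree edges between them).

Every bag has size at most 2, so the width is 2 − 1 = 1 and tw(G) ≤ 1. Since G has at least one edge (e.g. 6–9), it is not an edgeless graph, so tw(G) ≥ 1. Hence tw(G) = 1 exactly.

Treewidth 1.
Bags: B1 = {6, 9}  B2 = {4, 9}  B3 = {1, 4}  B4 = {5, 9}  B5 = {6, 7}  B6 = {2, 6}  B7 = {5, 8}  B8 = {3, 5}
Tree: B1–B2, B2–B3, B1–B4, B1–B5, B1–B6, B4–B7, B4–B8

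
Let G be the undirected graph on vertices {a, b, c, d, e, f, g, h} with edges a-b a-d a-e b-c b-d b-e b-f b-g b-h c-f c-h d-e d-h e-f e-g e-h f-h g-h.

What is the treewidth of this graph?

3

A width-3 tree decomposition is:
Bags: B1 = {b, e, f, h}  B2 = {b, e, g, h}  B3 = {b, d, e, h}  B4 = {b, c, f, h}  B5 = {a, b, d, e}
Tree: B1–B2, B2–B3, B1–B4, B3–B5
Each bag holds 4 vertices, so the decomposition has width 3, which upper-bounds the treewidth. On the other hand G contains the 4-clique {b, d, e, h}. A clique must lie in a single bag of any decomposition, so no decomposition can have width below 3. The upper and lower bounds meet at 3, so that is the treewidth.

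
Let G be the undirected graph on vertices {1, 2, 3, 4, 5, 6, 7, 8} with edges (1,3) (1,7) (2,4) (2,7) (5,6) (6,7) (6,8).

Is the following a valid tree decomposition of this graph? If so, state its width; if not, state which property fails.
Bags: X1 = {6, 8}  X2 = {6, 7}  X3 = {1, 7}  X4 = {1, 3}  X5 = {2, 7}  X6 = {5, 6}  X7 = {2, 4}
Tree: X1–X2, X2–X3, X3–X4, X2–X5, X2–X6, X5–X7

Checking the three conditions: (i) the bags cover all of {1, 2, 3, 4, 5, 6, 7, 8}; (ii) for each edge, some bag contains both endpoints; (iii) the bags containing any fixed vertex form a subtree. All hold, so the decomposition is valid with width 2 − 1 = 1.

Yes; width 1.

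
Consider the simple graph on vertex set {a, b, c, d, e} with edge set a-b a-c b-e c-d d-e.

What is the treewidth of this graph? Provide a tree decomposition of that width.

Treewidth 2.
One such decomposition:
Bags: B1 = {b, d, e}  B2 = {b, c, d}  B3 = {a, b, c}
Tree: B1–B2, B2–B3

Every bag has size at most 3, so the width is 3 − 1 = 2 and tw(G) ≤ 2. Since b–e–d–c–a–b is a cycle in G, G is not acyclic. Forests are exactly the graphs of treewidth ≤ 1, so tw(G) ≥ 2. Hence tw(G) = 2 exactly.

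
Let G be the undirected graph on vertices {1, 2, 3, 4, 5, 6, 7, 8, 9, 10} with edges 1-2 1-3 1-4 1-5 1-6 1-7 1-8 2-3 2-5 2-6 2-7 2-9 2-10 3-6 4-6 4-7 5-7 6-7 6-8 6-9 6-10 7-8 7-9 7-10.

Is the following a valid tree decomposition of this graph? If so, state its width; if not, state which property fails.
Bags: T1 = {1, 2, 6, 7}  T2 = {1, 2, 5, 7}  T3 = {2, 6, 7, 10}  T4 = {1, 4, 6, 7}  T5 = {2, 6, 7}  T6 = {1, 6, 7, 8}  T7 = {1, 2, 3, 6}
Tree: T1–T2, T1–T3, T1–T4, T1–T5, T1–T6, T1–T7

A tree decomposition must satisfy three properties: every vertex lies in some bag; for every edge, both endpoints lie together in some bag; and for every vertex, the bags containing it form a connected subtree. Here vertex 9 appears in no bag, so the decomposition is invalid.

No — vertex 9 appears in no bag.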